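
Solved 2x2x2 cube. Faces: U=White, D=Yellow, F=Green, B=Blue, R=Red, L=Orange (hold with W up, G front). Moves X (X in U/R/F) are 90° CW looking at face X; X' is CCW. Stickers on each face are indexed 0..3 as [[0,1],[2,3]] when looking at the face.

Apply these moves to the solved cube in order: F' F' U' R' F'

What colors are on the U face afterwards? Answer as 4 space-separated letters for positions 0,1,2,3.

Answer: W B G G

Derivation:
After move 1 (F'): F=GGGG U=WWRR R=YRYR D=OOYY L=OWOW
After move 2 (F'): F=GGGG U=WWYY R=OROR D=WWYY L=OROR
After move 3 (U'): U=WYWY F=ORGG R=GGOR B=ORBB L=BBOR
After move 4 (R'): R=GRGO U=WBWO F=OYGY D=WRYG B=YRWB
After move 5 (F'): F=YYOG U=WBGG R=RRWO D=BRYG L=BOOW
Query: U face = WBGG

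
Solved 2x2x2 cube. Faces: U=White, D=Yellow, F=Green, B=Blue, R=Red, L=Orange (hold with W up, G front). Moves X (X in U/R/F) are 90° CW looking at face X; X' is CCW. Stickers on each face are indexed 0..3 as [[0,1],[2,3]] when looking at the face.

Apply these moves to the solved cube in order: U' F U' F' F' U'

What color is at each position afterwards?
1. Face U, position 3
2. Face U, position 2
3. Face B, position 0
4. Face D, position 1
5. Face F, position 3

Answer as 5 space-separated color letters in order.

Answer: G W Y W B

Derivation:
After move 1 (U'): U=WWWW F=OOGG R=GGRR B=RRBB L=BBOO
After move 2 (F): F=GOGO U=WWOB R=WGWR D=RGYY L=BYOY
After move 3 (U'): U=WBWO F=BYGO R=GOWR B=WGBB L=RROY
After move 4 (F'): F=YOBG U=WBGW R=GORR D=RYYY L=ROOW
After move 5 (F'): F=OGYB U=WBGR R=YORR D=OWYY L=RWOG
After move 6 (U'): U=BRWG F=RWYB R=OGRR B=YOBB L=WGOG
Query 1: U[3] = G
Query 2: U[2] = W
Query 3: B[0] = Y
Query 4: D[1] = W
Query 5: F[3] = B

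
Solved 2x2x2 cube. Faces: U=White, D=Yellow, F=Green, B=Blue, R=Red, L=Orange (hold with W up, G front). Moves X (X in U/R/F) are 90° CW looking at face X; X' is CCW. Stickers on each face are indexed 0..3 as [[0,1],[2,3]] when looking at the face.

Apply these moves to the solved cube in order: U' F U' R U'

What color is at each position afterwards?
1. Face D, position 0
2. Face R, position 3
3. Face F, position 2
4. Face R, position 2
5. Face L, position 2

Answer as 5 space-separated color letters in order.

Answer: R O G R O

Derivation:
After move 1 (U'): U=WWWW F=OOGG R=GGRR B=RRBB L=BBOO
After move 2 (F): F=GOGO U=WWOB R=WGWR D=RGYY L=BYOY
After move 3 (U'): U=WBWO F=BYGO R=GOWR B=WGBB L=RROY
After move 4 (R): R=WGRO U=WYWO F=BGGY D=RBYW B=OGBB
After move 5 (U'): U=YOWW F=RRGY R=BGRO B=WGBB L=OGOY
Query 1: D[0] = R
Query 2: R[3] = O
Query 3: F[2] = G
Query 4: R[2] = R
Query 5: L[2] = O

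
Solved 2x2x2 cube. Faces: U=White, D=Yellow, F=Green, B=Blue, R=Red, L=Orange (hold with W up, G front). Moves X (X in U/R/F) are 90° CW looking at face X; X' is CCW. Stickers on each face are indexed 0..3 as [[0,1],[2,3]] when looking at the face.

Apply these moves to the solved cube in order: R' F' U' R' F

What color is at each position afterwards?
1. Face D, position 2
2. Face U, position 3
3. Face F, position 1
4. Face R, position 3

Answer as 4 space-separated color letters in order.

After move 1 (R'): R=RRRR U=WBWB F=GWGW D=YGYG B=YBYB
After move 2 (F'): F=WWGG U=WBRR R=GRYR D=OOYG L=OBOW
After move 3 (U'): U=BRWR F=OBGG R=WWYR B=GRYB L=YBOW
After move 4 (R'): R=WRWY U=BYWG F=ORGR D=OBYG B=GROB
After move 5 (F): F=GORR U=BYWB R=WRGY D=WWYG L=YOOB
Query 1: D[2] = Y
Query 2: U[3] = B
Query 3: F[1] = O
Query 4: R[3] = Y

Answer: Y B O Y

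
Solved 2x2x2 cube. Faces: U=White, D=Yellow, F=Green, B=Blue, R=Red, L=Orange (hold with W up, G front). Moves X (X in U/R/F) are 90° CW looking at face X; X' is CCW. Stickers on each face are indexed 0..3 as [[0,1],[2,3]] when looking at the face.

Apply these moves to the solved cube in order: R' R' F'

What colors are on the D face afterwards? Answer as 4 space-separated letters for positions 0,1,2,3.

After move 1 (R'): R=RRRR U=WBWB F=GWGW D=YGYG B=YBYB
After move 2 (R'): R=RRRR U=WYWY F=GBGB D=YWYW B=GBGB
After move 3 (F'): F=BBGG U=WYRR R=WRYR D=OOYW L=OYOW
Query: D face = OOYW

Answer: O O Y W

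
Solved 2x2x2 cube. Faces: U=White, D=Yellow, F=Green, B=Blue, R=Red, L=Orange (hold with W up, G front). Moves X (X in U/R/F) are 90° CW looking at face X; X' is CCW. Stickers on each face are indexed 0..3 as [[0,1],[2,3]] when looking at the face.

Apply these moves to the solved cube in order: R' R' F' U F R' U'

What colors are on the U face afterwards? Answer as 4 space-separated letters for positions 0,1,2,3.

After move 1 (R'): R=RRRR U=WBWB F=GWGW D=YGYG B=YBYB
After move 2 (R'): R=RRRR U=WYWY F=GBGB D=YWYW B=GBGB
After move 3 (F'): F=BBGG U=WYRR R=WRYR D=OOYW L=OYOW
After move 4 (U): U=RWRY F=WRGG R=GBYR B=OYGB L=BBOW
After move 5 (F): F=GWGR U=RWWB R=RBYR D=YGYW L=BOOO
After move 6 (R'): R=BRRY U=RGWO F=GWGB D=YWYR B=WYGB
After move 7 (U'): U=GORW F=BOGB R=GWRY B=BRGB L=WYOO
Query: U face = GORW

Answer: G O R W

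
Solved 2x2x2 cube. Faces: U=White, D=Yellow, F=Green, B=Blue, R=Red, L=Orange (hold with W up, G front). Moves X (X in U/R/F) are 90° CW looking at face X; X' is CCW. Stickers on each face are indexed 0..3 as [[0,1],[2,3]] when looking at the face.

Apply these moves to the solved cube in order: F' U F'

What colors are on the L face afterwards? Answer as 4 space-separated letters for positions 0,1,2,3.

Answer: G W O R

Derivation:
After move 1 (F'): F=GGGG U=WWRR R=YRYR D=OOYY L=OWOW
After move 2 (U): U=RWRW F=YRGG R=BBYR B=OWBB L=GGOW
After move 3 (F'): F=RGYG U=RWBY R=OBOR D=GWYY L=GWOR
Query: L face = GWOR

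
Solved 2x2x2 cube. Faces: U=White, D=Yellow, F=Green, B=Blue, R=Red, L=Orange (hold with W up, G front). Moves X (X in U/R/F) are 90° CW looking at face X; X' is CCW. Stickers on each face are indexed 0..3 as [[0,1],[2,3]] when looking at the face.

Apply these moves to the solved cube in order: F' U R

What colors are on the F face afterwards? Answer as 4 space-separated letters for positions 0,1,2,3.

Answer: Y O G Y

Derivation:
After move 1 (F'): F=GGGG U=WWRR R=YRYR D=OOYY L=OWOW
After move 2 (U): U=RWRW F=YRGG R=BBYR B=OWBB L=GGOW
After move 3 (R): R=YBRB U=RRRG F=YOGY D=OBYO B=WWWB
Query: F face = YOGY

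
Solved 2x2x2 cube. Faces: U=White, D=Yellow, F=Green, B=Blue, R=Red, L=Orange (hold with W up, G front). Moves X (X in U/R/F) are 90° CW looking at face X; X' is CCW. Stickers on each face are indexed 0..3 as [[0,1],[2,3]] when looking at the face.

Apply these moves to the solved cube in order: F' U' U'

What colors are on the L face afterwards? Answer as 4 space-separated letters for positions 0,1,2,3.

Answer: Y R O W

Derivation:
After move 1 (F'): F=GGGG U=WWRR R=YRYR D=OOYY L=OWOW
After move 2 (U'): U=WRWR F=OWGG R=GGYR B=YRBB L=BBOW
After move 3 (U'): U=RRWW F=BBGG R=OWYR B=GGBB L=YROW
Query: L face = YROW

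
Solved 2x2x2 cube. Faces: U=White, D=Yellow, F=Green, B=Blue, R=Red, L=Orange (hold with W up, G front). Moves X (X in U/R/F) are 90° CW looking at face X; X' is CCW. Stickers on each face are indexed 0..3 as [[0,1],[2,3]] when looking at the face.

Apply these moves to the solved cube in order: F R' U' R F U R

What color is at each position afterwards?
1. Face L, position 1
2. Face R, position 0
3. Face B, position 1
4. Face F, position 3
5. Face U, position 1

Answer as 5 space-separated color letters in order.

After move 1 (F): F=GGGG U=WWOO R=WRWR D=RRYY L=OYOY
After move 2 (R'): R=RRWW U=WBOB F=GWGO D=RGYG B=YBRB
After move 3 (U'): U=BBWO F=OYGO R=GWWW B=RRRB L=YBOY
After move 4 (R): R=WGWW U=BYWO F=OGGG D=RRYR B=ORBB
After move 5 (F): F=GOGG U=BYYB R=WGOW D=WWYR L=YROR
After move 6 (U): U=YBBY F=WGGG R=OROW B=YRBB L=GOOR
After move 7 (R): R=OOWR U=YGBG F=WWGR D=WBYY B=YRBB
Query 1: L[1] = O
Query 2: R[0] = O
Query 3: B[1] = R
Query 4: F[3] = R
Query 5: U[1] = G

Answer: O O R R G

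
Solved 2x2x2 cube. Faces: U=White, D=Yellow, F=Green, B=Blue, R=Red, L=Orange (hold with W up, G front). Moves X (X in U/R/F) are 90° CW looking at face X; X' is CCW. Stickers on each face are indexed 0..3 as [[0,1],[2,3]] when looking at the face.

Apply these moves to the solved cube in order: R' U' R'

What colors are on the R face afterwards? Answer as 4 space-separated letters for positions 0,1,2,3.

After move 1 (R'): R=RRRR U=WBWB F=GWGW D=YGYG B=YBYB
After move 2 (U'): U=BBWW F=OOGW R=GWRR B=RRYB L=YBOO
After move 3 (R'): R=WRGR U=BYWR F=OBGW D=YOYW B=GRGB
Query: R face = WRGR

Answer: W R G R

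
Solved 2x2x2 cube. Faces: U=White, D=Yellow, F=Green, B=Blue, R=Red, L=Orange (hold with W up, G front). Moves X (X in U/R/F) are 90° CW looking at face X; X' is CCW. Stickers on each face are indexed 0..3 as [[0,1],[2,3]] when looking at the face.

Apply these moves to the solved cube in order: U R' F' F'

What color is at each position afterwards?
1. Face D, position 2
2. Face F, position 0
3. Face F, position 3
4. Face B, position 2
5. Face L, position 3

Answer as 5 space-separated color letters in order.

Answer: Y W R Y B

Derivation:
After move 1 (U): U=WWWW F=RRGG R=BBRR B=OOBB L=GGOO
After move 2 (R'): R=BRBR U=WBWO F=RWGW D=YRYG B=YOYB
After move 3 (F'): F=WWRG U=WBBB R=RRYR D=GOYG L=GOOW
After move 4 (F'): F=WGWR U=WBRY R=ORGR D=OWYG L=GBOB
Query 1: D[2] = Y
Query 2: F[0] = W
Query 3: F[3] = R
Query 4: B[2] = Y
Query 5: L[3] = B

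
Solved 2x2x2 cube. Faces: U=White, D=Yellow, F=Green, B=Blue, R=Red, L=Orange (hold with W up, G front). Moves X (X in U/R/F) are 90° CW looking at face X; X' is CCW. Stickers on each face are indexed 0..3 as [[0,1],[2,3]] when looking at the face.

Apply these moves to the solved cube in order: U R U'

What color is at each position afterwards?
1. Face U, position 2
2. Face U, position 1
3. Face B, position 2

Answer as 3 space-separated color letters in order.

Answer: W G W

Derivation:
After move 1 (U): U=WWWW F=RRGG R=BBRR B=OOBB L=GGOO
After move 2 (R): R=RBRB U=WRWG F=RYGY D=YBYO B=WOWB
After move 3 (U'): U=RGWW F=GGGY R=RYRB B=RBWB L=WOOO
Query 1: U[2] = W
Query 2: U[1] = G
Query 3: B[2] = W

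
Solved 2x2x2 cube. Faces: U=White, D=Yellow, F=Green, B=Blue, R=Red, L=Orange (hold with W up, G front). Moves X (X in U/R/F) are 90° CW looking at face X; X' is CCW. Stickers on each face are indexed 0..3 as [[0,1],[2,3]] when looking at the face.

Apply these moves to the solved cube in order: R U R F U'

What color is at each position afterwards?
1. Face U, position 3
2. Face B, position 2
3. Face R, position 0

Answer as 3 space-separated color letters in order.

Answer: O W G

Derivation:
After move 1 (R): R=RRRR U=WGWG F=GYGY D=YBYB B=WBWB
After move 2 (U): U=WWGG F=RRGY R=WBRR B=OOWB L=GYOO
After move 3 (R): R=RWRB U=WRGY F=RBGB D=YWYO B=GOWB
After move 4 (F): F=GRBB U=WROY R=GWYB D=RRYO L=GYOW
After move 5 (U'): U=RYWO F=GYBB R=GRYB B=GWWB L=GOOW
Query 1: U[3] = O
Query 2: B[2] = W
Query 3: R[0] = G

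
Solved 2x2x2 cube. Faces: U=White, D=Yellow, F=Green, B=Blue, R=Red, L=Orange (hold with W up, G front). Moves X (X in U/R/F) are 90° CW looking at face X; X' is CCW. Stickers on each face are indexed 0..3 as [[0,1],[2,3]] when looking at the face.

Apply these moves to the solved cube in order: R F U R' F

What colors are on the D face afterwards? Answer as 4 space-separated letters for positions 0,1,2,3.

After move 1 (R): R=RRRR U=WGWG F=GYGY D=YBYB B=WBWB
After move 2 (F): F=GGYY U=WGOO R=WRGR D=RRYB L=OYOB
After move 3 (U): U=OWOG F=WRYY R=WBGR B=OYWB L=GGOB
After move 4 (R'): R=BRWG U=OWOO F=WWYG D=RRYY B=BYRB
After move 5 (F): F=YWGW U=OWBG R=OROG D=WBYY L=GROR
Query: D face = WBYY

Answer: W B Y Y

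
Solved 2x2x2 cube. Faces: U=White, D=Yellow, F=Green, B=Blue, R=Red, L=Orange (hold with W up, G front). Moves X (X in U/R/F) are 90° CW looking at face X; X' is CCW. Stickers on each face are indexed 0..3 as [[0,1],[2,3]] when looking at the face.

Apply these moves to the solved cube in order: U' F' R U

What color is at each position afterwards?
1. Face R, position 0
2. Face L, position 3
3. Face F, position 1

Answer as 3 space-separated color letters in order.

After move 1 (U'): U=WWWW F=OOGG R=GGRR B=RRBB L=BBOO
After move 2 (F'): F=OGOG U=WWGR R=YGYR D=BOYY L=BWOW
After move 3 (R): R=YYRG U=WGGG F=OOOY D=BBYR B=RRWB
After move 4 (U): U=GWGG F=YYOY R=RRRG B=BWWB L=OOOW
Query 1: R[0] = R
Query 2: L[3] = W
Query 3: F[1] = Y

Answer: R W Y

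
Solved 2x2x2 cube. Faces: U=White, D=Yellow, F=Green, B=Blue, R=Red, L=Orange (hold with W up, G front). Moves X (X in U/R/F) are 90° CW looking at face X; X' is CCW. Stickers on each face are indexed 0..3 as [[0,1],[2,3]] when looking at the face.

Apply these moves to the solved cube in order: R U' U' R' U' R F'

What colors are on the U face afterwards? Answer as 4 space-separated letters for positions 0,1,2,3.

After move 1 (R): R=RRRR U=WGWG F=GYGY D=YBYB B=WBWB
After move 2 (U'): U=GGWW F=OOGY R=GYRR B=RRWB L=WBOO
After move 3 (U'): U=GWGW F=WBGY R=OORR B=GYWB L=RROO
After move 4 (R'): R=OROR U=GWGG F=WWGW D=YBYY B=BYBB
After move 5 (U'): U=WGGG F=RRGW R=WWOR B=ORBB L=BYOO
After move 6 (R): R=OWRW U=WRGW F=RBGY D=YBYO B=GRGB
After move 7 (F'): F=BYRG U=WROR R=BWYW D=YOYO L=BWOG
Query: U face = WROR

Answer: W R O R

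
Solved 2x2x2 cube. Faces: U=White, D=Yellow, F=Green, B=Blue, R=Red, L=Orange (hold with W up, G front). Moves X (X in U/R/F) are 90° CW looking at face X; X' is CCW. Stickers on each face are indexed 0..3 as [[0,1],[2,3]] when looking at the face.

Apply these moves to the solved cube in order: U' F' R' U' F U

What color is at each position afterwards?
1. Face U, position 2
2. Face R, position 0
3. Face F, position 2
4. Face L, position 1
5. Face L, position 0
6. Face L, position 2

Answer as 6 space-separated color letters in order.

Answer: R G R B O O

Derivation:
After move 1 (U'): U=WWWW F=OOGG R=GGRR B=RRBB L=BBOO
After move 2 (F'): F=OGOG U=WWGR R=YGYR D=BOYY L=BWOW
After move 3 (R'): R=GRYY U=WBGR F=OWOR D=BGYG B=YROB
After move 4 (U'): U=BRWG F=BWOR R=OWYY B=GROB L=YROW
After move 5 (F): F=OBRW U=BRWR R=WWGY D=YOYG L=YBOG
After move 6 (U): U=WBRR F=WWRW R=GRGY B=YBOB L=OBOG
Query 1: U[2] = R
Query 2: R[0] = G
Query 3: F[2] = R
Query 4: L[1] = B
Query 5: L[0] = O
Query 6: L[2] = O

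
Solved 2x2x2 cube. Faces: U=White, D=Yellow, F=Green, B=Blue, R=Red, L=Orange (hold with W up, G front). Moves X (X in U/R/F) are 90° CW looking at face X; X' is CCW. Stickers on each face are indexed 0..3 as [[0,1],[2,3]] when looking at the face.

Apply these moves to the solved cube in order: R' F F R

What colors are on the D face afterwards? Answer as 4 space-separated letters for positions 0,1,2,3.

Answer: B Y Y Y

Derivation:
After move 1 (R'): R=RRRR U=WBWB F=GWGW D=YGYG B=YBYB
After move 2 (F): F=GGWW U=WBOO R=WRBR D=RRYG L=OYOG
After move 3 (F): F=WGWG U=WBGY R=OROR D=BWYG L=OROR
After move 4 (R): R=OORR U=WGGG F=WWWG D=BYYY B=YBBB
Query: D face = BYYY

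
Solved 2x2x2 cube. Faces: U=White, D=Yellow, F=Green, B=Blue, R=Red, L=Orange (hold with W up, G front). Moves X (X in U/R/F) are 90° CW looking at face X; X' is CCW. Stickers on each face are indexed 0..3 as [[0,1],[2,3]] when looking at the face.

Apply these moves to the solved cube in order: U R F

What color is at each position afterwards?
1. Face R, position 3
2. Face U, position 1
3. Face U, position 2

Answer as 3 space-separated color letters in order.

Answer: B R O

Derivation:
After move 1 (U): U=WWWW F=RRGG R=BBRR B=OOBB L=GGOO
After move 2 (R): R=RBRB U=WRWG F=RYGY D=YBYO B=WOWB
After move 3 (F): F=GRYY U=WROG R=WBGB D=RRYO L=GYOB
Query 1: R[3] = B
Query 2: U[1] = R
Query 3: U[2] = O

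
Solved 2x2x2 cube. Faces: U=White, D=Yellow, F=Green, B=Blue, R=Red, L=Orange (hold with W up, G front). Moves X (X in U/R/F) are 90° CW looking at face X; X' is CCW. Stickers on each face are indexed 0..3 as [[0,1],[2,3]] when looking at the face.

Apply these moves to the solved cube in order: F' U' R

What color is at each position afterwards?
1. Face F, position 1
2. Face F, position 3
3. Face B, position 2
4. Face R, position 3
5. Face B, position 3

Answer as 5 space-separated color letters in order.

Answer: O Y R G B

Derivation:
After move 1 (F'): F=GGGG U=WWRR R=YRYR D=OOYY L=OWOW
After move 2 (U'): U=WRWR F=OWGG R=GGYR B=YRBB L=BBOW
After move 3 (R): R=YGRG U=WWWG F=OOGY D=OBYY B=RRRB
Query 1: F[1] = O
Query 2: F[3] = Y
Query 3: B[2] = R
Query 4: R[3] = G
Query 5: B[3] = B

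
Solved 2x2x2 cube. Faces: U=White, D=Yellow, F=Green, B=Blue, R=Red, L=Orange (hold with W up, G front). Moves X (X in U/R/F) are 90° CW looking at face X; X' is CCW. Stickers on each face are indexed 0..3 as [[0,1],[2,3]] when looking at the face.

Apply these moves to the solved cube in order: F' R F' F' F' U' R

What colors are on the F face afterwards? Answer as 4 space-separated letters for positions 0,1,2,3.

Answer: O Y Y B

Derivation:
After move 1 (F'): F=GGGG U=WWRR R=YRYR D=OOYY L=OWOW
After move 2 (R): R=YYRR U=WGRG F=GOGY D=OBYB B=RBWB
After move 3 (F'): F=OYGG U=WGYR R=BYOR D=WWYB L=OGOR
After move 4 (F'): F=YGOG U=WGBO R=WYWR D=GRYB L=OROY
After move 5 (F'): F=GGYO U=WGWW R=RYGR D=RYYB L=OOOB
After move 6 (U'): U=GWWW F=OOYO R=GGGR B=RYWB L=RBOB
After move 7 (R): R=GGRG U=GOWO F=OYYB D=RWYR B=WYWB
Query: F face = OYYB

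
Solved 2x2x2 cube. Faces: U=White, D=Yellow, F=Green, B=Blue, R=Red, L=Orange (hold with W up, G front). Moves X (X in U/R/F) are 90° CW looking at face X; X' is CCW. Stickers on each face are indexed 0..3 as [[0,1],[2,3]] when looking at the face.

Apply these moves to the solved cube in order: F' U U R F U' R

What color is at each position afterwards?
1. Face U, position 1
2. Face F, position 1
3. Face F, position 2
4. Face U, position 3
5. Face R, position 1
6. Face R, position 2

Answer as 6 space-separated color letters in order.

After move 1 (F'): F=GGGG U=WWRR R=YRYR D=OOYY L=OWOW
After move 2 (U): U=RWRW F=YRGG R=BBYR B=OWBB L=GGOW
After move 3 (U): U=RRWW F=BBGG R=OWYR B=GGBB L=YROW
After move 4 (R): R=YORW U=RBWG F=BOGY D=OBYG B=WGRB
After move 5 (F): F=GBYO U=RBWR R=WOGW D=RYYG L=YOOB
After move 6 (U'): U=BRRW F=YOYO R=GBGW B=WORB L=WGOB
After move 7 (R): R=GGWB U=BORO F=YYYG D=RRYW B=WORB
Query 1: U[1] = O
Query 2: F[1] = Y
Query 3: F[2] = Y
Query 4: U[3] = O
Query 5: R[1] = G
Query 6: R[2] = W

Answer: O Y Y O G W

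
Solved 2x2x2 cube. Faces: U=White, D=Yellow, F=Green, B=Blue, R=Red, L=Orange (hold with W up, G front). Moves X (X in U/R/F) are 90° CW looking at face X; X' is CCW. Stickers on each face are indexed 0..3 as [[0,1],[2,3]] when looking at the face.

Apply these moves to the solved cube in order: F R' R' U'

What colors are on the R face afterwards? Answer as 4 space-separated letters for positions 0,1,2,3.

After move 1 (F): F=GGGG U=WWOO R=WRWR D=RRYY L=OYOY
After move 2 (R'): R=RRWW U=WBOB F=GWGO D=RGYG B=YBRB
After move 3 (R'): R=RWRW U=WROY F=GBGB D=RWYO B=GBGB
After move 4 (U'): U=RYWO F=OYGB R=GBRW B=RWGB L=GBOY
Query: R face = GBRW

Answer: G B R W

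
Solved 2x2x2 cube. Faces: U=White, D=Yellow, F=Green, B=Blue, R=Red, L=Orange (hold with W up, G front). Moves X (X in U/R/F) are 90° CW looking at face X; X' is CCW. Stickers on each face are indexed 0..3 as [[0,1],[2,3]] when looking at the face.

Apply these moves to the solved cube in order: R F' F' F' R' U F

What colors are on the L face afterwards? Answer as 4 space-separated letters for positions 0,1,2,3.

After move 1 (R): R=RRRR U=WGWG F=GYGY D=YBYB B=WBWB
After move 2 (F'): F=YYGG U=WGRR R=BRYR D=OOYB L=OGOW
After move 3 (F'): F=YGYG U=WGBY R=OROR D=GWYB L=OROR
After move 4 (F'): F=GGYY U=WGOO R=WRGR D=RRYB L=OYOB
After move 5 (R'): R=RRWG U=WWOW F=GGYO D=RGYY B=BBRB
After move 6 (U): U=OWWW F=RRYO R=BBWG B=OYRB L=GGOB
After move 7 (F): F=YROR U=OWBG R=WBWG D=WBYY L=GROG
Query: L face = GROG

Answer: G R O G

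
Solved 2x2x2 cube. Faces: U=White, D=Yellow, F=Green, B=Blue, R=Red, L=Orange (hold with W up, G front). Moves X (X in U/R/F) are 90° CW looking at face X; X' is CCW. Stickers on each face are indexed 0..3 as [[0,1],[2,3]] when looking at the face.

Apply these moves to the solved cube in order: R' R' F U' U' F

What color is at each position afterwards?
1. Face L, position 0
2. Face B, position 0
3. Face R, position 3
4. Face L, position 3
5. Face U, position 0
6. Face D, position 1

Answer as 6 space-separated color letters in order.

Answer: W G R R O O

Derivation:
After move 1 (R'): R=RRRR U=WBWB F=GWGW D=YGYG B=YBYB
After move 2 (R'): R=RRRR U=WYWY F=GBGB D=YWYW B=GBGB
After move 3 (F): F=GGBB U=WYOO R=WRYR D=RRYW L=OYOW
After move 4 (U'): U=YOWO F=OYBB R=GGYR B=WRGB L=GBOW
After move 5 (U'): U=OOYW F=GBBB R=OYYR B=GGGB L=WROW
After move 6 (F): F=BGBB U=OOWR R=YYWR D=YOYW L=WROR
Query 1: L[0] = W
Query 2: B[0] = G
Query 3: R[3] = R
Query 4: L[3] = R
Query 5: U[0] = O
Query 6: D[1] = O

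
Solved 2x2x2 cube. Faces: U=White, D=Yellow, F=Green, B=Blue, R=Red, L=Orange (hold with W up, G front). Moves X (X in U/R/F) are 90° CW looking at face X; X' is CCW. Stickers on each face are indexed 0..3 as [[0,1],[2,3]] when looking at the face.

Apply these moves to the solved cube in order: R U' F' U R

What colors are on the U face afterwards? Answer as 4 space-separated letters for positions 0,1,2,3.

After move 1 (R): R=RRRR U=WGWG F=GYGY D=YBYB B=WBWB
After move 2 (U'): U=GGWW F=OOGY R=GYRR B=RRWB L=WBOO
After move 3 (F'): F=OYOG U=GGGR R=BYYR D=BOYB L=WWOW
After move 4 (U): U=GGRG F=BYOG R=RRYR B=WWWB L=OYOW
After move 5 (R): R=YRRR U=GYRG F=BOOB D=BWYW B=GWGB
Query: U face = GYRG

Answer: G Y R G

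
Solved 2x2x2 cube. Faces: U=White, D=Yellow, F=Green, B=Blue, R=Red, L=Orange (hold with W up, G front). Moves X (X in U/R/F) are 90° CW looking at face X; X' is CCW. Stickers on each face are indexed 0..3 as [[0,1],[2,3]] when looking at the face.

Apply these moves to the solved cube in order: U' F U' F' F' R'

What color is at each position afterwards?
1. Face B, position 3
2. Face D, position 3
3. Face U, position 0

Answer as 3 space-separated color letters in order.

Answer: B B W

Derivation:
After move 1 (U'): U=WWWW F=OOGG R=GGRR B=RRBB L=BBOO
After move 2 (F): F=GOGO U=WWOB R=WGWR D=RGYY L=BYOY
After move 3 (U'): U=WBWO F=BYGO R=GOWR B=WGBB L=RROY
After move 4 (F'): F=YOBG U=WBGW R=GORR D=RYYY L=ROOW
After move 5 (F'): F=OGYB U=WBGR R=YORR D=OWYY L=RWOG
After move 6 (R'): R=ORYR U=WBGW F=OBYR D=OGYB B=YGWB
Query 1: B[3] = B
Query 2: D[3] = B
Query 3: U[0] = W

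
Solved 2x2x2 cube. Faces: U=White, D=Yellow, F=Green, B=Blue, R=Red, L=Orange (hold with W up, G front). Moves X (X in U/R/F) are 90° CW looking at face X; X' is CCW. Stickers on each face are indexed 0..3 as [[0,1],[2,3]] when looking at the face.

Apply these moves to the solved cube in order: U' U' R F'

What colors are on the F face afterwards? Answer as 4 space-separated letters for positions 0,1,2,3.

Answer: Y Y B G

Derivation:
After move 1 (U'): U=WWWW F=OOGG R=GGRR B=RRBB L=BBOO
After move 2 (U'): U=WWWW F=BBGG R=OORR B=GGBB L=RROO
After move 3 (R): R=RORO U=WBWG F=BYGY D=YBYG B=WGWB
After move 4 (F'): F=YYBG U=WBRR R=BOYO D=ROYG L=RGOW
Query: F face = YYBG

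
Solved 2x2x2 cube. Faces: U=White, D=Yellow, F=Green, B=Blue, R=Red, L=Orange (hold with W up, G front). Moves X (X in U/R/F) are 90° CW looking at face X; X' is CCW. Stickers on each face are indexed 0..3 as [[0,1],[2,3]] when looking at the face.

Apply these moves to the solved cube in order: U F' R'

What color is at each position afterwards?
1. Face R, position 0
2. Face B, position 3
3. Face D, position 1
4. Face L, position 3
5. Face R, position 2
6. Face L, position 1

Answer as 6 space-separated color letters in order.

Answer: B B G W Y W

Derivation:
After move 1 (U): U=WWWW F=RRGG R=BBRR B=OOBB L=GGOO
After move 2 (F'): F=RGRG U=WWBR R=YBYR D=GOYY L=GWOW
After move 3 (R'): R=BRYY U=WBBO F=RWRR D=GGYG B=YOOB
Query 1: R[0] = B
Query 2: B[3] = B
Query 3: D[1] = G
Query 4: L[3] = W
Query 5: R[2] = Y
Query 6: L[1] = W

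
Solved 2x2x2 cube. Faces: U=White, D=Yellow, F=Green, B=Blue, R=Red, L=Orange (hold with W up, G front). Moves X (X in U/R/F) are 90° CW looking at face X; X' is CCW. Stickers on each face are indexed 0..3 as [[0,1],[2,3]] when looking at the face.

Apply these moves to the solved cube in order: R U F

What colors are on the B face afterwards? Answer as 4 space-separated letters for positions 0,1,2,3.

After move 1 (R): R=RRRR U=WGWG F=GYGY D=YBYB B=WBWB
After move 2 (U): U=WWGG F=RRGY R=WBRR B=OOWB L=GYOO
After move 3 (F): F=GRYR U=WWOY R=GBGR D=RWYB L=GYOB
Query: B face = OOWB

Answer: O O W B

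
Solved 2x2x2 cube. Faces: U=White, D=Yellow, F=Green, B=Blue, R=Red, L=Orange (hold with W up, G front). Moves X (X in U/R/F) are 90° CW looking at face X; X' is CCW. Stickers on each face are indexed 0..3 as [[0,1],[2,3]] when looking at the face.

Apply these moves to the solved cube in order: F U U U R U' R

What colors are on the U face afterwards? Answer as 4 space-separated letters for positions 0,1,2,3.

Answer: Y B W Y

Derivation:
After move 1 (F): F=GGGG U=WWOO R=WRWR D=RRYY L=OYOY
After move 2 (U): U=OWOW F=WRGG R=BBWR B=OYBB L=GGOY
After move 3 (U): U=OOWW F=BBGG R=OYWR B=GGBB L=WROY
After move 4 (U): U=WOWO F=OYGG R=GGWR B=WRBB L=BBOY
After move 5 (R): R=WGRG U=WYWG F=ORGY D=RBYW B=OROB
After move 6 (U'): U=YGWW F=BBGY R=ORRG B=WGOB L=OROY
After move 7 (R): R=ROGR U=YBWY F=BBGW D=ROYW B=WGGB
Query: U face = YBWY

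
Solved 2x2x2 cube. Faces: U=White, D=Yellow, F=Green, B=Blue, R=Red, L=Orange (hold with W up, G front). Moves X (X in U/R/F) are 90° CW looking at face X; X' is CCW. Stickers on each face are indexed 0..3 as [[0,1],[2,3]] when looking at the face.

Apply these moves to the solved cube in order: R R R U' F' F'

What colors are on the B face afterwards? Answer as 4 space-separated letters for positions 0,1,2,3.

After move 1 (R): R=RRRR U=WGWG F=GYGY D=YBYB B=WBWB
After move 2 (R): R=RRRR U=WYWY F=GBGB D=YWYW B=GBGB
After move 3 (R): R=RRRR U=WBWB F=GWGW D=YGYG B=YBYB
After move 4 (U'): U=BBWW F=OOGW R=GWRR B=RRYB L=YBOO
After move 5 (F'): F=OWOG U=BBGR R=GWYR D=BOYG L=YWOW
After move 6 (F'): F=WGOO U=BBGY R=OWBR D=WWYG L=YROG
Query: B face = RRYB

Answer: R R Y B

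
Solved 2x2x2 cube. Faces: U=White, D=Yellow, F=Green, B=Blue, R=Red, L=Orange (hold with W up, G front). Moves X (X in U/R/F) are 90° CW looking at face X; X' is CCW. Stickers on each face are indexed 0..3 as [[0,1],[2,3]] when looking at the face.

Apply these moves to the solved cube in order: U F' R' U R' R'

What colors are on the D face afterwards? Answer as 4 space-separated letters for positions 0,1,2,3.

After move 1 (U): U=WWWW F=RRGG R=BBRR B=OOBB L=GGOO
After move 2 (F'): F=RGRG U=WWBR R=YBYR D=GOYY L=GWOW
After move 3 (R'): R=BRYY U=WBBO F=RWRR D=GGYG B=YOOB
After move 4 (U): U=BWOB F=BRRR R=YOYY B=GWOB L=RWOW
After move 5 (R'): R=OYYY U=BOOG F=BWRB D=GRYR B=GWGB
After move 6 (R'): R=YYOY U=BGOG F=BORG D=GWYB B=RWRB
Query: D face = GWYB

Answer: G W Y B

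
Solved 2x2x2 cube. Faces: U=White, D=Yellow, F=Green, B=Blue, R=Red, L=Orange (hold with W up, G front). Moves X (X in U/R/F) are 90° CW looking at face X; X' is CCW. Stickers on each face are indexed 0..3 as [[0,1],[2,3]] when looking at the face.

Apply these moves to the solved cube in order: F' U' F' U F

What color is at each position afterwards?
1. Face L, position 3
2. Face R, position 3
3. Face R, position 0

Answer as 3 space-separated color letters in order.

Answer: W R Y

Derivation:
After move 1 (F'): F=GGGG U=WWRR R=YRYR D=OOYY L=OWOW
After move 2 (U'): U=WRWR F=OWGG R=GGYR B=YRBB L=BBOW
After move 3 (F'): F=WGOG U=WRGY R=OGOR D=BWYY L=BROW
After move 4 (U): U=GWYR F=OGOG R=YROR B=BRBB L=WGOW
After move 5 (F): F=OOGG U=GWWG R=YRRR D=OYYY L=WBOW
Query 1: L[3] = W
Query 2: R[3] = R
Query 3: R[0] = Y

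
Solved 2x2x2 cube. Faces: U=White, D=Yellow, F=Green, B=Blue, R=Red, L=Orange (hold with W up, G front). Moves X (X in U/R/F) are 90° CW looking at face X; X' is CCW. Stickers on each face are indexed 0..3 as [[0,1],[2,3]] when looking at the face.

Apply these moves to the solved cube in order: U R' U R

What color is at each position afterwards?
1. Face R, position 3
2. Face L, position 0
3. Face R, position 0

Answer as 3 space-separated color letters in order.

After move 1 (U): U=WWWW F=RRGG R=BBRR B=OOBB L=GGOO
After move 2 (R'): R=BRBR U=WBWO F=RWGW D=YRYG B=YOYB
After move 3 (U): U=WWOB F=BRGW R=YOBR B=GGYB L=RWOO
After move 4 (R): R=BYRO U=WROW F=BRGG D=YYYG B=BGWB
Query 1: R[3] = O
Query 2: L[0] = R
Query 3: R[0] = B

Answer: O R B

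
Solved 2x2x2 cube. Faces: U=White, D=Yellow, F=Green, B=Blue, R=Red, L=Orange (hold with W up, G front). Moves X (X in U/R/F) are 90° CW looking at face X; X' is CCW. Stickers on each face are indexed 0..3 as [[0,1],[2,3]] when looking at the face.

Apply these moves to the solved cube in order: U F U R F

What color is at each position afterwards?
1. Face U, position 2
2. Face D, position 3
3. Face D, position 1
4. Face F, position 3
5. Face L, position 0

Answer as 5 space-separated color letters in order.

Answer: Y G W B G

Derivation:
After move 1 (U): U=WWWW F=RRGG R=BBRR B=OOBB L=GGOO
After move 2 (F): F=GRGR U=WWOG R=WBWR D=RBYY L=GYOY
After move 3 (U): U=OWGW F=WBGR R=OOWR B=GYBB L=GROY
After move 4 (R): R=WORO U=OBGR F=WBGY D=RBYG B=WYWB
After move 5 (F): F=GWYB U=OBYR R=GORO D=RWYG L=GROB
Query 1: U[2] = Y
Query 2: D[3] = G
Query 3: D[1] = W
Query 4: F[3] = B
Query 5: L[0] = G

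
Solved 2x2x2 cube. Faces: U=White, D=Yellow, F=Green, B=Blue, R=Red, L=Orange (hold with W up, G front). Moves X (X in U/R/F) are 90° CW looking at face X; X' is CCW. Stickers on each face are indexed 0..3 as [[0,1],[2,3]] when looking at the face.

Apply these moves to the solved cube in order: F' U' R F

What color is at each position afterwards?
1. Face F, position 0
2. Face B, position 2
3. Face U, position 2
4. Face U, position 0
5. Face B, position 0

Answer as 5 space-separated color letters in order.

After move 1 (F'): F=GGGG U=WWRR R=YRYR D=OOYY L=OWOW
After move 2 (U'): U=WRWR F=OWGG R=GGYR B=YRBB L=BBOW
After move 3 (R): R=YGRG U=WWWG F=OOGY D=OBYY B=RRRB
After move 4 (F): F=GOYO U=WWWB R=WGGG D=RYYY L=BOOB
Query 1: F[0] = G
Query 2: B[2] = R
Query 3: U[2] = W
Query 4: U[0] = W
Query 5: B[0] = R

Answer: G R W W R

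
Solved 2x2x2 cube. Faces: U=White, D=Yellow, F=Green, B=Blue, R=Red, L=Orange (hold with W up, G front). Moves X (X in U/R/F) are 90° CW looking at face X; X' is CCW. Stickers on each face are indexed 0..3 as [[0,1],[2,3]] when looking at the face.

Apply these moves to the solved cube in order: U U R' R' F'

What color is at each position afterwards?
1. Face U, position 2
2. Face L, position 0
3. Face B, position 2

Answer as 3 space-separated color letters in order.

Answer: R R B

Derivation:
After move 1 (U): U=WWWW F=RRGG R=BBRR B=OOBB L=GGOO
After move 2 (U): U=WWWW F=BBGG R=OORR B=GGBB L=RROO
After move 3 (R'): R=OROR U=WBWG F=BWGW D=YBYG B=YGYB
After move 4 (R'): R=RROO U=WYWY F=BBGG D=YWYW B=GGBB
After move 5 (F'): F=BGBG U=WYRO R=WRYO D=ROYW L=RYOW
Query 1: U[2] = R
Query 2: L[0] = R
Query 3: B[2] = B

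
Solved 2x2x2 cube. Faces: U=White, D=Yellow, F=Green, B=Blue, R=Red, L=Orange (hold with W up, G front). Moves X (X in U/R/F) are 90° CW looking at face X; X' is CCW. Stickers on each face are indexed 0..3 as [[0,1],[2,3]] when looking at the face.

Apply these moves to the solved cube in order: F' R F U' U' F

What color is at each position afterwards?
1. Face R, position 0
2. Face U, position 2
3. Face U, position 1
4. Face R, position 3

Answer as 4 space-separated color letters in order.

Answer: G B W R

Derivation:
After move 1 (F'): F=GGGG U=WWRR R=YRYR D=OOYY L=OWOW
After move 2 (R): R=YYRR U=WGRG F=GOGY D=OBYB B=RBWB
After move 3 (F): F=GGYO U=WGWW R=RYGR D=RYYB L=OOOB
After move 4 (U'): U=GWWW F=OOYO R=GGGR B=RYWB L=RBOB
After move 5 (U'): U=WWGW F=RBYO R=OOGR B=GGWB L=RYOB
After move 6 (F): F=YROB U=WWBY R=GOWR D=GOYB L=RROY
Query 1: R[0] = G
Query 2: U[2] = B
Query 3: U[1] = W
Query 4: R[3] = R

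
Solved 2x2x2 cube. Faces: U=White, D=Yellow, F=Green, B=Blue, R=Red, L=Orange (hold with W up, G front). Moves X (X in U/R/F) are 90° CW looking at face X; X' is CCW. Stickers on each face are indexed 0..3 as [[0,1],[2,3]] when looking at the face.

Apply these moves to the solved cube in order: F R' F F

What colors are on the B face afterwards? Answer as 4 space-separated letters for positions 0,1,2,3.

Answer: Y B R B

Derivation:
After move 1 (F): F=GGGG U=WWOO R=WRWR D=RRYY L=OYOY
After move 2 (R'): R=RRWW U=WBOB F=GWGO D=RGYG B=YBRB
After move 3 (F): F=GGOW U=WBYY R=ORBW D=WRYG L=OROG
After move 4 (F): F=OGWG U=WBGR R=YRYW D=BOYG L=OWOR
Query: B face = YBRB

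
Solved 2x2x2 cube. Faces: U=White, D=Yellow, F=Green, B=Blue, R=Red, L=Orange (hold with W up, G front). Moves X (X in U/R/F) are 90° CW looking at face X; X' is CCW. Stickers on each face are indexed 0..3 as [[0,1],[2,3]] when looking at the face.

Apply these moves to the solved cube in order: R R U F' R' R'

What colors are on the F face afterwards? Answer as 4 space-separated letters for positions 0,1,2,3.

Answer: R G R O

Derivation:
After move 1 (R): R=RRRR U=WGWG F=GYGY D=YBYB B=WBWB
After move 2 (R): R=RRRR U=WYWY F=GBGB D=YWYW B=GBGB
After move 3 (U): U=WWYY F=RRGB R=GBRR B=OOGB L=GBOO
After move 4 (F'): F=RBRG U=WWGR R=WBYR D=BOYW L=GYOY
After move 5 (R'): R=BRWY U=WGGO F=RWRR D=BBYG B=WOOB
After move 6 (R'): R=RYBW U=WOGW F=RGRO D=BWYR B=GOBB
Query: F face = RGRO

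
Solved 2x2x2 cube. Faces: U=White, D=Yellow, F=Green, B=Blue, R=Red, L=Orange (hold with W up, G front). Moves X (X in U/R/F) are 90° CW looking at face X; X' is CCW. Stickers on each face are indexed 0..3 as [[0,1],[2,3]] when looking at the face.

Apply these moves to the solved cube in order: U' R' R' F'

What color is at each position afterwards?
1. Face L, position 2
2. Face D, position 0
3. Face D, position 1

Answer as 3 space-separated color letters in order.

Answer: O B O

Derivation:
After move 1 (U'): U=WWWW F=OOGG R=GGRR B=RRBB L=BBOO
After move 2 (R'): R=GRGR U=WBWR F=OWGW D=YOYG B=YRYB
After move 3 (R'): R=RRGG U=WYWY F=OBGR D=YWYW B=GROB
After move 4 (F'): F=BROG U=WYRG R=WRYG D=BOYW L=BYOW
Query 1: L[2] = O
Query 2: D[0] = B
Query 3: D[1] = O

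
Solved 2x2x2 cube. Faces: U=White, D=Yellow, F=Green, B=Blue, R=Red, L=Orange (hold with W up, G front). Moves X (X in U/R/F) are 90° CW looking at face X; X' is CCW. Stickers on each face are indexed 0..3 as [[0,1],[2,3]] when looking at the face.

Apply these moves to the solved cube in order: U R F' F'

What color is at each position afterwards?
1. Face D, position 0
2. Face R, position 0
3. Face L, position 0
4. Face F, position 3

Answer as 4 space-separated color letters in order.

Answer: G O G R

Derivation:
After move 1 (U): U=WWWW F=RRGG R=BBRR B=OOBB L=GGOO
After move 2 (R): R=RBRB U=WRWG F=RYGY D=YBYO B=WOWB
After move 3 (F'): F=YYRG U=WRRR R=BBYB D=GOYO L=GGOW
After move 4 (F'): F=YGYR U=WRBY R=OBGB D=GWYO L=GROR
Query 1: D[0] = G
Query 2: R[0] = O
Query 3: L[0] = G
Query 4: F[3] = R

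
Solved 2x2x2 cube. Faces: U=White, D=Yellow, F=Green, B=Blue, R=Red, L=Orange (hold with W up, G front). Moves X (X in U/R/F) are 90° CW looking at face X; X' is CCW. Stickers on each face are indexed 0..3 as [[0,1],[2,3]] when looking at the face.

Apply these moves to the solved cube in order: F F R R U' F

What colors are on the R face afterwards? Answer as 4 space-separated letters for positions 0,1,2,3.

Answer: W B Y O

Derivation:
After move 1 (F): F=GGGG U=WWOO R=WRWR D=RRYY L=OYOY
After move 2 (F): F=GGGG U=WWYY R=OROR D=WWYY L=OROR
After move 3 (R): R=OORR U=WGYG F=GWGY D=WBYB B=YBWB
After move 4 (R): R=RORO U=WWYY F=GBGB D=WWYY B=GBGB
After move 5 (U'): U=WYWY F=ORGB R=GBRO B=ROGB L=GBOR
After move 6 (F): F=GOBR U=WYRB R=WBYO D=RGYY L=GWOW
Query: R face = WBYO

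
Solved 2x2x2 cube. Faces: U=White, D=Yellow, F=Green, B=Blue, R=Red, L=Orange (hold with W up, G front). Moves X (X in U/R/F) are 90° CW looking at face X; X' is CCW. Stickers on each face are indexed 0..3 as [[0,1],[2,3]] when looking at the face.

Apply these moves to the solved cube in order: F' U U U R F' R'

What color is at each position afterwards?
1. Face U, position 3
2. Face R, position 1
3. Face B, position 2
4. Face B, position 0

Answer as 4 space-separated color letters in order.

Answer: R G W Y

Derivation:
After move 1 (F'): F=GGGG U=WWRR R=YRYR D=OOYY L=OWOW
After move 2 (U): U=RWRW F=YRGG R=BBYR B=OWBB L=GGOW
After move 3 (U): U=RRWW F=BBGG R=OWYR B=GGBB L=YROW
After move 4 (U): U=WRWR F=OWGG R=GGYR B=YRBB L=BBOW
After move 5 (R): R=YGRG U=WWWG F=OOGY D=OBYY B=RRRB
After move 6 (F'): F=OYOG U=WWYR R=BGOG D=BWYY L=BGOW
After move 7 (R'): R=GGBO U=WRYR F=OWOR D=BYYG B=YRWB
Query 1: U[3] = R
Query 2: R[1] = G
Query 3: B[2] = W
Query 4: B[0] = Y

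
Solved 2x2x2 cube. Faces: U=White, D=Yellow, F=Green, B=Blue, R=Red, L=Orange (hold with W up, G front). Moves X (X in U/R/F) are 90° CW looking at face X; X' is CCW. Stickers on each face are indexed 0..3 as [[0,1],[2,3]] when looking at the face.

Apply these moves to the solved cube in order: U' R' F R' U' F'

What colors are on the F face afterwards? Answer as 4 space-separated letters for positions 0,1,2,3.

After move 1 (U'): U=WWWW F=OOGG R=GGRR B=RRBB L=BBOO
After move 2 (R'): R=GRGR U=WBWR F=OWGW D=YOYG B=YRYB
After move 3 (F): F=GOWW U=WBOB R=WRRR D=GGYG L=BYOO
After move 4 (R'): R=RRWR U=WYOY F=GBWB D=GOYW B=GRGB
After move 5 (U'): U=YYWO F=BYWB R=GBWR B=RRGB L=GROO
After move 6 (F'): F=YBBW U=YYGW R=OBGR D=ROYW L=GOOW
Query: F face = YBBW

Answer: Y B B W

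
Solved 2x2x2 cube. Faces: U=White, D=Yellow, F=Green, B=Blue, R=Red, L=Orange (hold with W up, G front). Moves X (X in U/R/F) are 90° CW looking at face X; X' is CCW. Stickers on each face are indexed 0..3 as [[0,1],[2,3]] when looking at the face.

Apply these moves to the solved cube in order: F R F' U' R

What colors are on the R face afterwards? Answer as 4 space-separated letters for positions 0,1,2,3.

After move 1 (F): F=GGGG U=WWOO R=WRWR D=RRYY L=OYOY
After move 2 (R): R=WWRR U=WGOG F=GRGY D=RBYB B=OBWB
After move 3 (F'): F=RYGG U=WGWR R=BWRR D=YYYB L=OGOO
After move 4 (U'): U=GRWW F=OGGG R=RYRR B=BWWB L=OBOO
After move 5 (R): R=RRRY U=GGWG F=OYGB D=YWYB B=WWRB
Query: R face = RRRY

Answer: R R R Y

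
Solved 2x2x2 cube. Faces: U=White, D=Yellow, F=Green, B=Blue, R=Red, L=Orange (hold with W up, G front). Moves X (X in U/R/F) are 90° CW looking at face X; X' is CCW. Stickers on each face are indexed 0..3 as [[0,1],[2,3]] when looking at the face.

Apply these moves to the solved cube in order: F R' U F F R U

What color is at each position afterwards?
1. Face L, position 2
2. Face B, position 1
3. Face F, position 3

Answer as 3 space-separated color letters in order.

Answer: O W G

Derivation:
After move 1 (F): F=GGGG U=WWOO R=WRWR D=RRYY L=OYOY
After move 2 (R'): R=RRWW U=WBOB F=GWGO D=RGYG B=YBRB
After move 3 (U): U=OWBB F=RRGO R=YBWW B=OYRB L=GWOY
After move 4 (F): F=GROR U=OWYW R=BBBW D=WYYG L=GROG
After move 5 (F): F=OGRR U=OWGR R=YBWW D=BBYG L=GWOY
After move 6 (R): R=WYWB U=OGGR F=OBRG D=BRYO B=RYWB
After move 7 (U): U=GORG F=WYRG R=RYWB B=GWWB L=OBOY
Query 1: L[2] = O
Query 2: B[1] = W
Query 3: F[3] = G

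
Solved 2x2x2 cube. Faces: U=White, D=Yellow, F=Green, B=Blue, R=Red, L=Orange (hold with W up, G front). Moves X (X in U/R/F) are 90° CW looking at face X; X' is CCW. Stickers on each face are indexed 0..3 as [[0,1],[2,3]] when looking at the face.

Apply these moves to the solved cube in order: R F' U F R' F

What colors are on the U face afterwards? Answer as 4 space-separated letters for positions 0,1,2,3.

After move 1 (R): R=RRRR U=WGWG F=GYGY D=YBYB B=WBWB
After move 2 (F'): F=YYGG U=WGRR R=BRYR D=OOYB L=OGOW
After move 3 (U): U=RWRG F=BRGG R=WBYR B=OGWB L=YYOW
After move 4 (F): F=GBGR U=RWWY R=RBGR D=YWYB L=YOOO
After move 5 (R'): R=BRRG U=RWWO F=GWGY D=YBYR B=BGWB
After move 6 (F): F=GGYW U=RWOO R=WROG D=RBYR L=YYOB
Query: U face = RWOO

Answer: R W O O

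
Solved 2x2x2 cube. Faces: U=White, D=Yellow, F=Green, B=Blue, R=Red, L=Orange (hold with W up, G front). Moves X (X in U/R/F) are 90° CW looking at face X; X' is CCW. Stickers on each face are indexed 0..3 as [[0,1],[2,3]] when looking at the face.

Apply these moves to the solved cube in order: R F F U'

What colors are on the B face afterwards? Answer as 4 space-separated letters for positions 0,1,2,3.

After move 1 (R): R=RRRR U=WGWG F=GYGY D=YBYB B=WBWB
After move 2 (F): F=GGYY U=WGOO R=WRGR D=RRYB L=OYOB
After move 3 (F): F=YGYG U=WGBY R=OROR D=GWYB L=OROR
After move 4 (U'): U=GYWB F=ORYG R=YGOR B=ORWB L=WBOR
Query: B face = ORWB

Answer: O R W B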